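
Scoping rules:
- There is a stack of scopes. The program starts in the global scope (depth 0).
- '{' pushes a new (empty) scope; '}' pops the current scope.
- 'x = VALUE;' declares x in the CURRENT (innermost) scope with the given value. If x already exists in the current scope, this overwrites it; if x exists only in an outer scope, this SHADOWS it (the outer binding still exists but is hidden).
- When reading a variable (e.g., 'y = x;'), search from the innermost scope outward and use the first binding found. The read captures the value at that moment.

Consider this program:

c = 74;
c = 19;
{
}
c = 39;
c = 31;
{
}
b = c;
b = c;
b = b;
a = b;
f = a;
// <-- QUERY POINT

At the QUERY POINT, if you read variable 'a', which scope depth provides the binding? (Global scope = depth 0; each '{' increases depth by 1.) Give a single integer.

Answer: 0

Derivation:
Step 1: declare c=74 at depth 0
Step 2: declare c=19 at depth 0
Step 3: enter scope (depth=1)
Step 4: exit scope (depth=0)
Step 5: declare c=39 at depth 0
Step 6: declare c=31 at depth 0
Step 7: enter scope (depth=1)
Step 8: exit scope (depth=0)
Step 9: declare b=(read c)=31 at depth 0
Step 10: declare b=(read c)=31 at depth 0
Step 11: declare b=(read b)=31 at depth 0
Step 12: declare a=(read b)=31 at depth 0
Step 13: declare f=(read a)=31 at depth 0
Visible at query point: a=31 b=31 c=31 f=31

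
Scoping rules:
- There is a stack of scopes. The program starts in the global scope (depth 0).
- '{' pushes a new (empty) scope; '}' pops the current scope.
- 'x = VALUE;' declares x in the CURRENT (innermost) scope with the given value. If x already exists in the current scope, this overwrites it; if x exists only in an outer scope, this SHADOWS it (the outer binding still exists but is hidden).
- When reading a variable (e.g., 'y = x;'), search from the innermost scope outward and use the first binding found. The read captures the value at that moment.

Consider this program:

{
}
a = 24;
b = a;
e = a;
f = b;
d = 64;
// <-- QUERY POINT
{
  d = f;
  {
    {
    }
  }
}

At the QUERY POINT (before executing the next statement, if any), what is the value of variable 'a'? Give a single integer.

Answer: 24

Derivation:
Step 1: enter scope (depth=1)
Step 2: exit scope (depth=0)
Step 3: declare a=24 at depth 0
Step 4: declare b=(read a)=24 at depth 0
Step 5: declare e=(read a)=24 at depth 0
Step 6: declare f=(read b)=24 at depth 0
Step 7: declare d=64 at depth 0
Visible at query point: a=24 b=24 d=64 e=24 f=24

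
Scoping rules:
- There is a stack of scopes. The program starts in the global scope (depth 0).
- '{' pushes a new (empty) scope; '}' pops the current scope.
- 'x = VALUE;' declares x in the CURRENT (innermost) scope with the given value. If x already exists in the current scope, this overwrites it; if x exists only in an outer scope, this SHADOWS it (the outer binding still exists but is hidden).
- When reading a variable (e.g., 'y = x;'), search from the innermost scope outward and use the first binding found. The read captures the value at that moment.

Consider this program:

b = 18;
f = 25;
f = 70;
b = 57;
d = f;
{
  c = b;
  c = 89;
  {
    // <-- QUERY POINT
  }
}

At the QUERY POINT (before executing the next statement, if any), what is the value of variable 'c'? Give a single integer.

Step 1: declare b=18 at depth 0
Step 2: declare f=25 at depth 0
Step 3: declare f=70 at depth 0
Step 4: declare b=57 at depth 0
Step 5: declare d=(read f)=70 at depth 0
Step 6: enter scope (depth=1)
Step 7: declare c=(read b)=57 at depth 1
Step 8: declare c=89 at depth 1
Step 9: enter scope (depth=2)
Visible at query point: b=57 c=89 d=70 f=70

Answer: 89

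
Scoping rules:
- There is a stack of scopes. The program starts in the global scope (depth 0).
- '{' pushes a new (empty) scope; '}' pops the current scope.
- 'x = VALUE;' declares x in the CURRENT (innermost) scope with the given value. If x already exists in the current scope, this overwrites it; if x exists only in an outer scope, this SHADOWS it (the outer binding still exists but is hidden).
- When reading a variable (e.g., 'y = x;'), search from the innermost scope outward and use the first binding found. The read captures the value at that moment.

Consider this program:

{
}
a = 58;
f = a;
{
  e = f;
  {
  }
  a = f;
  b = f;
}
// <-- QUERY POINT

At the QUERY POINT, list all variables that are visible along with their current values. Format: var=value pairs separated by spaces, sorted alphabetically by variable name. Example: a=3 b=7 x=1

Step 1: enter scope (depth=1)
Step 2: exit scope (depth=0)
Step 3: declare a=58 at depth 0
Step 4: declare f=(read a)=58 at depth 0
Step 5: enter scope (depth=1)
Step 6: declare e=(read f)=58 at depth 1
Step 7: enter scope (depth=2)
Step 8: exit scope (depth=1)
Step 9: declare a=(read f)=58 at depth 1
Step 10: declare b=(read f)=58 at depth 1
Step 11: exit scope (depth=0)
Visible at query point: a=58 f=58

Answer: a=58 f=58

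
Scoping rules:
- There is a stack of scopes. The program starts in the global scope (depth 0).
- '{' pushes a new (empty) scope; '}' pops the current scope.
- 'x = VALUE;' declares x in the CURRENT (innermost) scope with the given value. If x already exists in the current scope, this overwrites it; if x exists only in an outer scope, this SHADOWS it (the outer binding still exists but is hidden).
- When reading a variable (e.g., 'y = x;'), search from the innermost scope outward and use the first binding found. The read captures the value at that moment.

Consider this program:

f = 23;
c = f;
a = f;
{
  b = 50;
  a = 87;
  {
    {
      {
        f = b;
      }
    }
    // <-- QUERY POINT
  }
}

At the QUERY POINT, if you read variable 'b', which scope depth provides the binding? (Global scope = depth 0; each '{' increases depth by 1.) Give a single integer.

Step 1: declare f=23 at depth 0
Step 2: declare c=(read f)=23 at depth 0
Step 3: declare a=(read f)=23 at depth 0
Step 4: enter scope (depth=1)
Step 5: declare b=50 at depth 1
Step 6: declare a=87 at depth 1
Step 7: enter scope (depth=2)
Step 8: enter scope (depth=3)
Step 9: enter scope (depth=4)
Step 10: declare f=(read b)=50 at depth 4
Step 11: exit scope (depth=3)
Step 12: exit scope (depth=2)
Visible at query point: a=87 b=50 c=23 f=23

Answer: 1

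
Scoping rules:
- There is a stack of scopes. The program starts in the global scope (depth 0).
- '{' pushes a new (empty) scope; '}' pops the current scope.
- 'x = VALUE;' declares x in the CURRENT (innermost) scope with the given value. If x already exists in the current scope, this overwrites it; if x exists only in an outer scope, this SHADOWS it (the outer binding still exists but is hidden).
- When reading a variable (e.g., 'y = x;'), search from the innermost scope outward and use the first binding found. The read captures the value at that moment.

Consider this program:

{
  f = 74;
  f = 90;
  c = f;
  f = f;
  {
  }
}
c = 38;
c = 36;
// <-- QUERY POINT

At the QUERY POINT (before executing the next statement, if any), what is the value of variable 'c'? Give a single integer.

Answer: 36

Derivation:
Step 1: enter scope (depth=1)
Step 2: declare f=74 at depth 1
Step 3: declare f=90 at depth 1
Step 4: declare c=(read f)=90 at depth 1
Step 5: declare f=(read f)=90 at depth 1
Step 6: enter scope (depth=2)
Step 7: exit scope (depth=1)
Step 8: exit scope (depth=0)
Step 9: declare c=38 at depth 0
Step 10: declare c=36 at depth 0
Visible at query point: c=36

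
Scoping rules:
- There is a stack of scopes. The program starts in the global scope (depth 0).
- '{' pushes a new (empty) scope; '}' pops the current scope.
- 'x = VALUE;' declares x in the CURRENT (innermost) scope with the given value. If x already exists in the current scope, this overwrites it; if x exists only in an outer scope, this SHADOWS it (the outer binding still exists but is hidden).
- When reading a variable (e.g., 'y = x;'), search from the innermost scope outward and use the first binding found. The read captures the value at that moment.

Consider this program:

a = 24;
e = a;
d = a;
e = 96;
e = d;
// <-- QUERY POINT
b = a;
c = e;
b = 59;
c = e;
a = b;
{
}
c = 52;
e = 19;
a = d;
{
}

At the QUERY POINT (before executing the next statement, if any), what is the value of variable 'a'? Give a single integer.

Step 1: declare a=24 at depth 0
Step 2: declare e=(read a)=24 at depth 0
Step 3: declare d=(read a)=24 at depth 0
Step 4: declare e=96 at depth 0
Step 5: declare e=(read d)=24 at depth 0
Visible at query point: a=24 d=24 e=24

Answer: 24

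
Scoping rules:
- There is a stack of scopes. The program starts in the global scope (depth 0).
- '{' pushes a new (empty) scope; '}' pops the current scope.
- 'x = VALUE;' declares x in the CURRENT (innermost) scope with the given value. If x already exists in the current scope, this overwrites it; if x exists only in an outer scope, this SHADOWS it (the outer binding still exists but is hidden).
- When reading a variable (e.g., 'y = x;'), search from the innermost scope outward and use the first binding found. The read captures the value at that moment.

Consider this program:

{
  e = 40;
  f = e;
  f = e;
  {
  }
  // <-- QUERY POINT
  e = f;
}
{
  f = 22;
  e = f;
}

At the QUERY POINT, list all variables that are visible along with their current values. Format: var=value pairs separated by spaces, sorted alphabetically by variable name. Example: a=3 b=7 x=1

Step 1: enter scope (depth=1)
Step 2: declare e=40 at depth 1
Step 3: declare f=(read e)=40 at depth 1
Step 4: declare f=(read e)=40 at depth 1
Step 5: enter scope (depth=2)
Step 6: exit scope (depth=1)
Visible at query point: e=40 f=40

Answer: e=40 f=40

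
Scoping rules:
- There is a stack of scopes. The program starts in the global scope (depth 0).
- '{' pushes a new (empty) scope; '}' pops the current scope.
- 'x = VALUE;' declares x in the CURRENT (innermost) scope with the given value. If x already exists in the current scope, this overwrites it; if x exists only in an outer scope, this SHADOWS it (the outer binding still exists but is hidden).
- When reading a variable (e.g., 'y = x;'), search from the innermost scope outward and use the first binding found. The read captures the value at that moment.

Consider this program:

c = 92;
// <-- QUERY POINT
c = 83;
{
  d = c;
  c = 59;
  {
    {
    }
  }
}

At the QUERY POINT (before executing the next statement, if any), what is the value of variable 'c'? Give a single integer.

Answer: 92

Derivation:
Step 1: declare c=92 at depth 0
Visible at query point: c=92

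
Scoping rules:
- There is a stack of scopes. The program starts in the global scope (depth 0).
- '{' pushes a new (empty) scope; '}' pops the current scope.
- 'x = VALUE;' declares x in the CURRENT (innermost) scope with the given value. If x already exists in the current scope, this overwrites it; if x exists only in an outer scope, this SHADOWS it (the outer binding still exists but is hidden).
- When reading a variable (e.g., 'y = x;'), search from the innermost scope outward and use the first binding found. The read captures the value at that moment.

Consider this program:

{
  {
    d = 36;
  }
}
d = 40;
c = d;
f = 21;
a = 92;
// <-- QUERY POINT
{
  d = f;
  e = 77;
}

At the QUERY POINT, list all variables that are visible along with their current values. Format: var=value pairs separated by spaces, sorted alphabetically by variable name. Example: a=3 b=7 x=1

Step 1: enter scope (depth=1)
Step 2: enter scope (depth=2)
Step 3: declare d=36 at depth 2
Step 4: exit scope (depth=1)
Step 5: exit scope (depth=0)
Step 6: declare d=40 at depth 0
Step 7: declare c=(read d)=40 at depth 0
Step 8: declare f=21 at depth 0
Step 9: declare a=92 at depth 0
Visible at query point: a=92 c=40 d=40 f=21

Answer: a=92 c=40 d=40 f=21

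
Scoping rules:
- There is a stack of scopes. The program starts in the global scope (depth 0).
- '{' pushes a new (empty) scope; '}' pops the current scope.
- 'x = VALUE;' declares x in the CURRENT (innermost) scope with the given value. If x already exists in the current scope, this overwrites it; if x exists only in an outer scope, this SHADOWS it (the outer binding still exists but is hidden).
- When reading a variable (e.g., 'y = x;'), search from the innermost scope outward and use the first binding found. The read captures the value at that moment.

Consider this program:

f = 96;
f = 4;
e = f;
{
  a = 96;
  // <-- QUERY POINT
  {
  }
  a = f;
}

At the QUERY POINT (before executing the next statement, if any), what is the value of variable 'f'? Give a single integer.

Step 1: declare f=96 at depth 0
Step 2: declare f=4 at depth 0
Step 3: declare e=(read f)=4 at depth 0
Step 4: enter scope (depth=1)
Step 5: declare a=96 at depth 1
Visible at query point: a=96 e=4 f=4

Answer: 4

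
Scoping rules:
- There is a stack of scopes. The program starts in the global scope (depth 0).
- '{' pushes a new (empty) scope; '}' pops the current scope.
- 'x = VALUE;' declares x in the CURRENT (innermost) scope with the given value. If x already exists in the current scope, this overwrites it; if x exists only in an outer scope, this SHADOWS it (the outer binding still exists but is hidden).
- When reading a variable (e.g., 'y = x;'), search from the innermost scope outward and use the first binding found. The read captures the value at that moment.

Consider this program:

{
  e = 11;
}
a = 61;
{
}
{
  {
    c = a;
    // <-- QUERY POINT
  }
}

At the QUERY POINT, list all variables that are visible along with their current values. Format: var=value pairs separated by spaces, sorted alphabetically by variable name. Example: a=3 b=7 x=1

Answer: a=61 c=61

Derivation:
Step 1: enter scope (depth=1)
Step 2: declare e=11 at depth 1
Step 3: exit scope (depth=0)
Step 4: declare a=61 at depth 0
Step 5: enter scope (depth=1)
Step 6: exit scope (depth=0)
Step 7: enter scope (depth=1)
Step 8: enter scope (depth=2)
Step 9: declare c=(read a)=61 at depth 2
Visible at query point: a=61 c=61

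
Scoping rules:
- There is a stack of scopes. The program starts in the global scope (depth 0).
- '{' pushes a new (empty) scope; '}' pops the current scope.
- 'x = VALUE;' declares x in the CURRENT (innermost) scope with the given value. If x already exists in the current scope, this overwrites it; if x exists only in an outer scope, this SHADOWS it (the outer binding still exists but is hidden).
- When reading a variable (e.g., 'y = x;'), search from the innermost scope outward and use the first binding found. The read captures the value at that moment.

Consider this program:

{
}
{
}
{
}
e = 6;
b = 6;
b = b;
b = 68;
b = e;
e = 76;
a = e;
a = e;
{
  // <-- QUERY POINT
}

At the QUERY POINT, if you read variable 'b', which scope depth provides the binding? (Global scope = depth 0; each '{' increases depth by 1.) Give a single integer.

Answer: 0

Derivation:
Step 1: enter scope (depth=1)
Step 2: exit scope (depth=0)
Step 3: enter scope (depth=1)
Step 4: exit scope (depth=0)
Step 5: enter scope (depth=1)
Step 6: exit scope (depth=0)
Step 7: declare e=6 at depth 0
Step 8: declare b=6 at depth 0
Step 9: declare b=(read b)=6 at depth 0
Step 10: declare b=68 at depth 0
Step 11: declare b=(read e)=6 at depth 0
Step 12: declare e=76 at depth 0
Step 13: declare a=(read e)=76 at depth 0
Step 14: declare a=(read e)=76 at depth 0
Step 15: enter scope (depth=1)
Visible at query point: a=76 b=6 e=76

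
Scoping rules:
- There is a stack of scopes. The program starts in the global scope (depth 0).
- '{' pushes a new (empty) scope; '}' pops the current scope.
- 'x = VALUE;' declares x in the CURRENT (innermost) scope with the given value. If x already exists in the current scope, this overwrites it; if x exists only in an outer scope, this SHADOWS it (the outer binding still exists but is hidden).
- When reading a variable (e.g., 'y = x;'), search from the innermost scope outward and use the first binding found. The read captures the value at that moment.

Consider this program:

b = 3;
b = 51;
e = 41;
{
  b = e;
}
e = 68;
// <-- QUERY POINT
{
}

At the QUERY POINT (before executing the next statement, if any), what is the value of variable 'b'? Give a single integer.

Step 1: declare b=3 at depth 0
Step 2: declare b=51 at depth 0
Step 3: declare e=41 at depth 0
Step 4: enter scope (depth=1)
Step 5: declare b=(read e)=41 at depth 1
Step 6: exit scope (depth=0)
Step 7: declare e=68 at depth 0
Visible at query point: b=51 e=68

Answer: 51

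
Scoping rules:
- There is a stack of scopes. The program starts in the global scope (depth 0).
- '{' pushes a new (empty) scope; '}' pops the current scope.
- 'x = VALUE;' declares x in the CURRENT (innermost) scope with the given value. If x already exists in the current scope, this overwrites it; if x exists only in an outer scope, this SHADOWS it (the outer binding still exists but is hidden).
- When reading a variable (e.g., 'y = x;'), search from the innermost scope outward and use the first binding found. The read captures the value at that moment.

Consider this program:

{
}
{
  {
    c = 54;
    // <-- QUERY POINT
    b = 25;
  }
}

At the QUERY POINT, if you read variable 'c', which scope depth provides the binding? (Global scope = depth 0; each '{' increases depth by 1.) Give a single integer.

Step 1: enter scope (depth=1)
Step 2: exit scope (depth=0)
Step 3: enter scope (depth=1)
Step 4: enter scope (depth=2)
Step 5: declare c=54 at depth 2
Visible at query point: c=54

Answer: 2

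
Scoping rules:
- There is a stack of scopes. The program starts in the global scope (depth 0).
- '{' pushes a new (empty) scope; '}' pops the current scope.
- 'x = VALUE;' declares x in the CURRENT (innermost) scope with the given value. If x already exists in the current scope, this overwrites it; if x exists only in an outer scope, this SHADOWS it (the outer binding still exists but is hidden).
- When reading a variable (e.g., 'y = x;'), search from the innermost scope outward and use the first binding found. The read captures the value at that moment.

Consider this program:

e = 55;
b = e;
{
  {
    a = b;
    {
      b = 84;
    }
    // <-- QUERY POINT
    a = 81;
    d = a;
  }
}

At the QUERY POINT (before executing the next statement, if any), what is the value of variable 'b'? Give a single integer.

Answer: 55

Derivation:
Step 1: declare e=55 at depth 0
Step 2: declare b=(read e)=55 at depth 0
Step 3: enter scope (depth=1)
Step 4: enter scope (depth=2)
Step 5: declare a=(read b)=55 at depth 2
Step 6: enter scope (depth=3)
Step 7: declare b=84 at depth 3
Step 8: exit scope (depth=2)
Visible at query point: a=55 b=55 e=55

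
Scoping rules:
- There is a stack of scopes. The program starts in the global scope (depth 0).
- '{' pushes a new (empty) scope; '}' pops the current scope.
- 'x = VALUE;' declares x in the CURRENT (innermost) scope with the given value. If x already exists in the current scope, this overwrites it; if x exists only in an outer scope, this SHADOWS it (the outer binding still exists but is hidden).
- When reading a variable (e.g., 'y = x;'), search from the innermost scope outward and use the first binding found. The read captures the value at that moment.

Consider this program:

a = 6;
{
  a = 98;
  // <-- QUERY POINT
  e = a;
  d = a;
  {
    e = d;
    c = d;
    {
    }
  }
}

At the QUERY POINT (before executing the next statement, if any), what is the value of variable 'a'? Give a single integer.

Answer: 98

Derivation:
Step 1: declare a=6 at depth 0
Step 2: enter scope (depth=1)
Step 3: declare a=98 at depth 1
Visible at query point: a=98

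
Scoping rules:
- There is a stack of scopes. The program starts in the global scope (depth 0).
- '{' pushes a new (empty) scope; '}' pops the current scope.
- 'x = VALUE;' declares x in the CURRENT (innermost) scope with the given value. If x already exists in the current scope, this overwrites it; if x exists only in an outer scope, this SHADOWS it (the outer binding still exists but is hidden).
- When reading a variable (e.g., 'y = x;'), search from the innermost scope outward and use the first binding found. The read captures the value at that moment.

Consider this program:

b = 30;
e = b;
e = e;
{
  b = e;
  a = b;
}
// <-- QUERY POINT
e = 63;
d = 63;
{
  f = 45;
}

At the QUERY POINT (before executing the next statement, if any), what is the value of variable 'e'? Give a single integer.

Step 1: declare b=30 at depth 0
Step 2: declare e=(read b)=30 at depth 0
Step 3: declare e=(read e)=30 at depth 0
Step 4: enter scope (depth=1)
Step 5: declare b=(read e)=30 at depth 1
Step 6: declare a=(read b)=30 at depth 1
Step 7: exit scope (depth=0)
Visible at query point: b=30 e=30

Answer: 30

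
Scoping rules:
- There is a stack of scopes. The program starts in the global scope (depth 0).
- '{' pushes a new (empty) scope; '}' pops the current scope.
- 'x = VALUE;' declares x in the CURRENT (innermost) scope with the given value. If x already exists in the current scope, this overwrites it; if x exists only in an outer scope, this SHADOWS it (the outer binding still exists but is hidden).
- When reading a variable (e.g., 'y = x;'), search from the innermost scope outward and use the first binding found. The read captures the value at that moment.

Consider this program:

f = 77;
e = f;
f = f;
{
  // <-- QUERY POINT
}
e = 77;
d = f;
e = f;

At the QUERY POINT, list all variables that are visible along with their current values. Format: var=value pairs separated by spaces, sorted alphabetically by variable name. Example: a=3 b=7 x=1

Step 1: declare f=77 at depth 0
Step 2: declare e=(read f)=77 at depth 0
Step 3: declare f=(read f)=77 at depth 0
Step 4: enter scope (depth=1)
Visible at query point: e=77 f=77

Answer: e=77 f=77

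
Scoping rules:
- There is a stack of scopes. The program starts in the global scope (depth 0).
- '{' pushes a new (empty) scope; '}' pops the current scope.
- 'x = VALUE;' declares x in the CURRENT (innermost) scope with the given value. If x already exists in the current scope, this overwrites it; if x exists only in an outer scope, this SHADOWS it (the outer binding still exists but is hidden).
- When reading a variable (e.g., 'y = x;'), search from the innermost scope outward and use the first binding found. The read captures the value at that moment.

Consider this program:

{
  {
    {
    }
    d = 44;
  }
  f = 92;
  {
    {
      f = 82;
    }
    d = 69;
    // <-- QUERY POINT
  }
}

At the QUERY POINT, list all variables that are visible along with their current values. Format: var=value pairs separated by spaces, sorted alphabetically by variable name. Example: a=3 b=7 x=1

Answer: d=69 f=92

Derivation:
Step 1: enter scope (depth=1)
Step 2: enter scope (depth=2)
Step 3: enter scope (depth=3)
Step 4: exit scope (depth=2)
Step 5: declare d=44 at depth 2
Step 6: exit scope (depth=1)
Step 7: declare f=92 at depth 1
Step 8: enter scope (depth=2)
Step 9: enter scope (depth=3)
Step 10: declare f=82 at depth 3
Step 11: exit scope (depth=2)
Step 12: declare d=69 at depth 2
Visible at query point: d=69 f=92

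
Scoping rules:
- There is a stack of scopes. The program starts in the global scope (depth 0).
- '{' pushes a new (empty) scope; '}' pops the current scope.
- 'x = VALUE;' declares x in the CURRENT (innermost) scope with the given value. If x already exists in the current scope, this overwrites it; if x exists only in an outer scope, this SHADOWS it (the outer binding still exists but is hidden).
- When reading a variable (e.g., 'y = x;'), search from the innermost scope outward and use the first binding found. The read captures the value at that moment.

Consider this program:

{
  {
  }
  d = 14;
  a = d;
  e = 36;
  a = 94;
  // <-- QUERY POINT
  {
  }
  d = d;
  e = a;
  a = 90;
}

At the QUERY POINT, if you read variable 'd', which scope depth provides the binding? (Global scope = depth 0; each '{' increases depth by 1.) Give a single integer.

Step 1: enter scope (depth=1)
Step 2: enter scope (depth=2)
Step 3: exit scope (depth=1)
Step 4: declare d=14 at depth 1
Step 5: declare a=(read d)=14 at depth 1
Step 6: declare e=36 at depth 1
Step 7: declare a=94 at depth 1
Visible at query point: a=94 d=14 e=36

Answer: 1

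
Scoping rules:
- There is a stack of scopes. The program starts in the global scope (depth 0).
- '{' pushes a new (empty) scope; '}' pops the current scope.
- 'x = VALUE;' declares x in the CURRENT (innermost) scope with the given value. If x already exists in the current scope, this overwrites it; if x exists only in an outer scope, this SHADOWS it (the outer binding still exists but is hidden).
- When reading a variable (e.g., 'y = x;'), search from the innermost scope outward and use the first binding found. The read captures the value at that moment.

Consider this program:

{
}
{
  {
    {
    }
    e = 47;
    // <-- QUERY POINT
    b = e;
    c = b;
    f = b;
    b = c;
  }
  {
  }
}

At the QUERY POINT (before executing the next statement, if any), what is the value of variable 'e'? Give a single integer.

Answer: 47

Derivation:
Step 1: enter scope (depth=1)
Step 2: exit scope (depth=0)
Step 3: enter scope (depth=1)
Step 4: enter scope (depth=2)
Step 5: enter scope (depth=3)
Step 6: exit scope (depth=2)
Step 7: declare e=47 at depth 2
Visible at query point: e=47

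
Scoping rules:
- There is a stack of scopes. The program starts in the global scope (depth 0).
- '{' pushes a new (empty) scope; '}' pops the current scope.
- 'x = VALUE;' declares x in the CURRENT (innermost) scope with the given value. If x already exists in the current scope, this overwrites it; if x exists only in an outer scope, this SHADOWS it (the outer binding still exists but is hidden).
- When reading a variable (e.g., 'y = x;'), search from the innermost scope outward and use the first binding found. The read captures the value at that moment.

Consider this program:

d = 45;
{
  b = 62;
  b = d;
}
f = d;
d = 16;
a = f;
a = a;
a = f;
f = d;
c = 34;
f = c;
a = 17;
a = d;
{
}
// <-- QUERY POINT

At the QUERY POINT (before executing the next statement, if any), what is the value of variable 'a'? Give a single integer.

Step 1: declare d=45 at depth 0
Step 2: enter scope (depth=1)
Step 3: declare b=62 at depth 1
Step 4: declare b=(read d)=45 at depth 1
Step 5: exit scope (depth=0)
Step 6: declare f=(read d)=45 at depth 0
Step 7: declare d=16 at depth 0
Step 8: declare a=(read f)=45 at depth 0
Step 9: declare a=(read a)=45 at depth 0
Step 10: declare a=(read f)=45 at depth 0
Step 11: declare f=(read d)=16 at depth 0
Step 12: declare c=34 at depth 0
Step 13: declare f=(read c)=34 at depth 0
Step 14: declare a=17 at depth 0
Step 15: declare a=(read d)=16 at depth 0
Step 16: enter scope (depth=1)
Step 17: exit scope (depth=0)
Visible at query point: a=16 c=34 d=16 f=34

Answer: 16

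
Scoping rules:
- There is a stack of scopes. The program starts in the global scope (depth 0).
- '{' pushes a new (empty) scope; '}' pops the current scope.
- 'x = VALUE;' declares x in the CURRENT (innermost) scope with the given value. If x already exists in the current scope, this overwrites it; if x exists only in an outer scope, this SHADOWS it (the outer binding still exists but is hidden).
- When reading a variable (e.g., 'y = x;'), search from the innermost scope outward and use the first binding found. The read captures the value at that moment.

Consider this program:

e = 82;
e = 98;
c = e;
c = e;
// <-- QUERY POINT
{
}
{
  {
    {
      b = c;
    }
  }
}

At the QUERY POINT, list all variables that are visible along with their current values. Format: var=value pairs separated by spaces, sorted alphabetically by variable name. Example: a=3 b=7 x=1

Step 1: declare e=82 at depth 0
Step 2: declare e=98 at depth 0
Step 3: declare c=(read e)=98 at depth 0
Step 4: declare c=(read e)=98 at depth 0
Visible at query point: c=98 e=98

Answer: c=98 e=98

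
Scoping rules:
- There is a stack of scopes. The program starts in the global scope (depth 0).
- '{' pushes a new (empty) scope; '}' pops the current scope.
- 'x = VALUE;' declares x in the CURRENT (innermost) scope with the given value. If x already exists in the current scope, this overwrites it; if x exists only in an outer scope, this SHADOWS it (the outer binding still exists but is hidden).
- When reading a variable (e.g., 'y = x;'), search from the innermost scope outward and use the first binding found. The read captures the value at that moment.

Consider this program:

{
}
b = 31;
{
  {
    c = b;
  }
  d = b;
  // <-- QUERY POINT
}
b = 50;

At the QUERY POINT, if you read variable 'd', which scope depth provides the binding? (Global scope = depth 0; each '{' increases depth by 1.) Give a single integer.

Answer: 1

Derivation:
Step 1: enter scope (depth=1)
Step 2: exit scope (depth=0)
Step 3: declare b=31 at depth 0
Step 4: enter scope (depth=1)
Step 5: enter scope (depth=2)
Step 6: declare c=(read b)=31 at depth 2
Step 7: exit scope (depth=1)
Step 8: declare d=(read b)=31 at depth 1
Visible at query point: b=31 d=31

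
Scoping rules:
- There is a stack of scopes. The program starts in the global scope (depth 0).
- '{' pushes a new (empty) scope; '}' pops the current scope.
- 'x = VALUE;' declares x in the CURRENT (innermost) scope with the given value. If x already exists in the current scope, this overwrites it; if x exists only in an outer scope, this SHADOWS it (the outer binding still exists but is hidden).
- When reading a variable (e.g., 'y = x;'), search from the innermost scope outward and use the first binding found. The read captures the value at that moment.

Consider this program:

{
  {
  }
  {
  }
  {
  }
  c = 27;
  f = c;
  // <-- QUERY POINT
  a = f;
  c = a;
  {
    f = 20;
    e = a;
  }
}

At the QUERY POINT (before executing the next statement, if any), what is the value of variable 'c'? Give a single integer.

Answer: 27

Derivation:
Step 1: enter scope (depth=1)
Step 2: enter scope (depth=2)
Step 3: exit scope (depth=1)
Step 4: enter scope (depth=2)
Step 5: exit scope (depth=1)
Step 6: enter scope (depth=2)
Step 7: exit scope (depth=1)
Step 8: declare c=27 at depth 1
Step 9: declare f=(read c)=27 at depth 1
Visible at query point: c=27 f=27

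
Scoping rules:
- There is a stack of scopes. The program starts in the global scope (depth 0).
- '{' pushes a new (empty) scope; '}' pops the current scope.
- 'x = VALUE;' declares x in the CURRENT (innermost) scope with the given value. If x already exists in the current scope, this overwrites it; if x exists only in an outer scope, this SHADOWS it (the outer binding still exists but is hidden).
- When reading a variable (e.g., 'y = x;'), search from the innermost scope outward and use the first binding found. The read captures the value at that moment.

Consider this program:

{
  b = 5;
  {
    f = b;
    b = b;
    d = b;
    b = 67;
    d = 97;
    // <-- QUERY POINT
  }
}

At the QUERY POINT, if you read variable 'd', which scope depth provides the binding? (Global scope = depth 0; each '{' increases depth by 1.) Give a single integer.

Answer: 2

Derivation:
Step 1: enter scope (depth=1)
Step 2: declare b=5 at depth 1
Step 3: enter scope (depth=2)
Step 4: declare f=(read b)=5 at depth 2
Step 5: declare b=(read b)=5 at depth 2
Step 6: declare d=(read b)=5 at depth 2
Step 7: declare b=67 at depth 2
Step 8: declare d=97 at depth 2
Visible at query point: b=67 d=97 f=5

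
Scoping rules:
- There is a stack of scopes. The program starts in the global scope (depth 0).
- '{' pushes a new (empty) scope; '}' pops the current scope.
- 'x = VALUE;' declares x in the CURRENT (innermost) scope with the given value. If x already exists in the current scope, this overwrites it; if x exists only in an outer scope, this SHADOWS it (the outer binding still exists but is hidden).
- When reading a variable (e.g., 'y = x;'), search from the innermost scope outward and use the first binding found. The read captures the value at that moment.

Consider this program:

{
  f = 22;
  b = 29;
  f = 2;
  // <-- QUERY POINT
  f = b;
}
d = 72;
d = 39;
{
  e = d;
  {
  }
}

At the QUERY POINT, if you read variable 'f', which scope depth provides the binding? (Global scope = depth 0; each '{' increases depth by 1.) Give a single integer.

Step 1: enter scope (depth=1)
Step 2: declare f=22 at depth 1
Step 3: declare b=29 at depth 1
Step 4: declare f=2 at depth 1
Visible at query point: b=29 f=2

Answer: 1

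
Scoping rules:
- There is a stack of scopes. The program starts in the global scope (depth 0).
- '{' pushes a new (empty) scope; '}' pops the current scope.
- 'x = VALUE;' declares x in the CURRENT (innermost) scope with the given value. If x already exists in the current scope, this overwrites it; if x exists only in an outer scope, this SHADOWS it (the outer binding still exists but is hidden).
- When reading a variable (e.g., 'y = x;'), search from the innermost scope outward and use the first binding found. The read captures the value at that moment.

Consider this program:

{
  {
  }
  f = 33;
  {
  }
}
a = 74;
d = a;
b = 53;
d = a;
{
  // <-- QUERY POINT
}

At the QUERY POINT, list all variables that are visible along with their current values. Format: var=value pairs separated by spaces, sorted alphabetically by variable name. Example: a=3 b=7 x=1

Answer: a=74 b=53 d=74

Derivation:
Step 1: enter scope (depth=1)
Step 2: enter scope (depth=2)
Step 3: exit scope (depth=1)
Step 4: declare f=33 at depth 1
Step 5: enter scope (depth=2)
Step 6: exit scope (depth=1)
Step 7: exit scope (depth=0)
Step 8: declare a=74 at depth 0
Step 9: declare d=(read a)=74 at depth 0
Step 10: declare b=53 at depth 0
Step 11: declare d=(read a)=74 at depth 0
Step 12: enter scope (depth=1)
Visible at query point: a=74 b=53 d=74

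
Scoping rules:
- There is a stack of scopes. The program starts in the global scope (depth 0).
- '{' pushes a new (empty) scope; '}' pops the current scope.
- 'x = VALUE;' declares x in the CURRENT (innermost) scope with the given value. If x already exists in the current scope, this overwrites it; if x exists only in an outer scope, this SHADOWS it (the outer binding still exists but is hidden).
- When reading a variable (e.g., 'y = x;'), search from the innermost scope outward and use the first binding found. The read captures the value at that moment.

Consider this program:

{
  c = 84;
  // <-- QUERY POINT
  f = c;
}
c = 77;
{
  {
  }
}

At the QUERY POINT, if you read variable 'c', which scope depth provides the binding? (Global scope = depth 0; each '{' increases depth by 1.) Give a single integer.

Step 1: enter scope (depth=1)
Step 2: declare c=84 at depth 1
Visible at query point: c=84

Answer: 1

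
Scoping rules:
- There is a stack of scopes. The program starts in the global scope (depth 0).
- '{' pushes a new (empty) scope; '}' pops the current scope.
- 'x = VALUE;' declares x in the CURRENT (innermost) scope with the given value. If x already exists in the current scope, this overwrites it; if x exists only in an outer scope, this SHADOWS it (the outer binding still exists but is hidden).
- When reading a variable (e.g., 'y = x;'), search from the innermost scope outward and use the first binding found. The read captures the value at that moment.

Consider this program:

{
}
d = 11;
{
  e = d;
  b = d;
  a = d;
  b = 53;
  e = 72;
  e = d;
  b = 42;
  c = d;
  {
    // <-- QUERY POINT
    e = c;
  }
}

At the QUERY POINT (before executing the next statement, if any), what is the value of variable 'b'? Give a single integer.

Answer: 42

Derivation:
Step 1: enter scope (depth=1)
Step 2: exit scope (depth=0)
Step 3: declare d=11 at depth 0
Step 4: enter scope (depth=1)
Step 5: declare e=(read d)=11 at depth 1
Step 6: declare b=(read d)=11 at depth 1
Step 7: declare a=(read d)=11 at depth 1
Step 8: declare b=53 at depth 1
Step 9: declare e=72 at depth 1
Step 10: declare e=(read d)=11 at depth 1
Step 11: declare b=42 at depth 1
Step 12: declare c=(read d)=11 at depth 1
Step 13: enter scope (depth=2)
Visible at query point: a=11 b=42 c=11 d=11 e=11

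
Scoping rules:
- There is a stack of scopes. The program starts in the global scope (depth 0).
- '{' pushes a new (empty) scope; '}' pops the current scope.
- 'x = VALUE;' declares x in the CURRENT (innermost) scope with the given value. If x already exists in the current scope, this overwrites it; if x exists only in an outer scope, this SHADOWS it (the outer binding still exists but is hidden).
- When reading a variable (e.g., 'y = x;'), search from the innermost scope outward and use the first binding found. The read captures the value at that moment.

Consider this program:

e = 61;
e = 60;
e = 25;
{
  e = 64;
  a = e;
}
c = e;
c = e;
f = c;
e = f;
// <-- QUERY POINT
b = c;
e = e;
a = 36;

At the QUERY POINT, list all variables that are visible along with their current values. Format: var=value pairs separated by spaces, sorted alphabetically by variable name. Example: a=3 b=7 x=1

Step 1: declare e=61 at depth 0
Step 2: declare e=60 at depth 0
Step 3: declare e=25 at depth 0
Step 4: enter scope (depth=1)
Step 5: declare e=64 at depth 1
Step 6: declare a=(read e)=64 at depth 1
Step 7: exit scope (depth=0)
Step 8: declare c=(read e)=25 at depth 0
Step 9: declare c=(read e)=25 at depth 0
Step 10: declare f=(read c)=25 at depth 0
Step 11: declare e=(read f)=25 at depth 0
Visible at query point: c=25 e=25 f=25

Answer: c=25 e=25 f=25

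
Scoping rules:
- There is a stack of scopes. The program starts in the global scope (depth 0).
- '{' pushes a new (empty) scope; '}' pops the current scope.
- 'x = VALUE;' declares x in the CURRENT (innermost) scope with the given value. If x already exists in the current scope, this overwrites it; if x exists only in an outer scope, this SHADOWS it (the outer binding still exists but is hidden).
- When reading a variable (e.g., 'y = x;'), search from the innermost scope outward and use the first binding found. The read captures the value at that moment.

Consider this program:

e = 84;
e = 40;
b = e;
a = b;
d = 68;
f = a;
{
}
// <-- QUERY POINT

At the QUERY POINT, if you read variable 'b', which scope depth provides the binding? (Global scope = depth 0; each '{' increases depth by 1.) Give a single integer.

Step 1: declare e=84 at depth 0
Step 2: declare e=40 at depth 0
Step 3: declare b=(read e)=40 at depth 0
Step 4: declare a=(read b)=40 at depth 0
Step 5: declare d=68 at depth 0
Step 6: declare f=(read a)=40 at depth 0
Step 7: enter scope (depth=1)
Step 8: exit scope (depth=0)
Visible at query point: a=40 b=40 d=68 e=40 f=40

Answer: 0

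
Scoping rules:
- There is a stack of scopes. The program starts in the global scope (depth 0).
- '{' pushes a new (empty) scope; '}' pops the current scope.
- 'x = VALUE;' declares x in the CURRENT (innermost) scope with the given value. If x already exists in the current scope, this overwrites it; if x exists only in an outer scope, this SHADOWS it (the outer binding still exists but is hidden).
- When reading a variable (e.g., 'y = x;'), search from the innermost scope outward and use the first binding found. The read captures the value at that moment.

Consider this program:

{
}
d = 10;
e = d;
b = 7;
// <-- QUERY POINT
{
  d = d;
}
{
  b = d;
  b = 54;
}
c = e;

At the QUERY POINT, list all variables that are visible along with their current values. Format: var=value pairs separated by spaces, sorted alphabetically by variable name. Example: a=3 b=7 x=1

Answer: b=7 d=10 e=10

Derivation:
Step 1: enter scope (depth=1)
Step 2: exit scope (depth=0)
Step 3: declare d=10 at depth 0
Step 4: declare e=(read d)=10 at depth 0
Step 5: declare b=7 at depth 0
Visible at query point: b=7 d=10 e=10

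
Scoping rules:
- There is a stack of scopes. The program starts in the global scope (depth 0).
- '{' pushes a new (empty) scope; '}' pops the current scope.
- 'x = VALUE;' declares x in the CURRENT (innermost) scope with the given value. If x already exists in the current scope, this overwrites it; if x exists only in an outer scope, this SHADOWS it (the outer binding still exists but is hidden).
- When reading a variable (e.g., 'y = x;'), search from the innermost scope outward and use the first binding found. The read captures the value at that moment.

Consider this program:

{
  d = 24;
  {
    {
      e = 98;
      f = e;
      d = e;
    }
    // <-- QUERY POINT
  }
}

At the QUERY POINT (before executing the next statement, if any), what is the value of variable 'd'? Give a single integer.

Answer: 24

Derivation:
Step 1: enter scope (depth=1)
Step 2: declare d=24 at depth 1
Step 3: enter scope (depth=2)
Step 4: enter scope (depth=3)
Step 5: declare e=98 at depth 3
Step 6: declare f=(read e)=98 at depth 3
Step 7: declare d=(read e)=98 at depth 3
Step 8: exit scope (depth=2)
Visible at query point: d=24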